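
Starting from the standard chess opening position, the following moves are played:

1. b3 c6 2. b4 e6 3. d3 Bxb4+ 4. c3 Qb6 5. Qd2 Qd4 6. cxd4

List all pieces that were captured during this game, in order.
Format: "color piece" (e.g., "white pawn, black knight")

Tracking captures:
  Bxb4+: captured white pawn
  cxd4: captured black queen

white pawn, black queen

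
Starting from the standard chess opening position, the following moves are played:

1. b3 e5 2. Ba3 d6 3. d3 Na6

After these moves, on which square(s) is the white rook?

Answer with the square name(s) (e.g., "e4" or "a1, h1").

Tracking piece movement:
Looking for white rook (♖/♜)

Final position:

  a b c d e f g h
  ─────────────────
8│♜ · ♝ ♛ ♚ ♝ ♞ ♜│8
7│♟ ♟ ♟ · · ♟ ♟ ♟│7
6│♞ · · ♟ · · · ·│6
5│· · · · ♟ · · ·│5
4│· · · · · · · ·│4
3│♗ ♙ · ♙ · · · ·│3
2│♙ · ♙ · ♙ ♙ ♙ ♙│2
1│♖ ♘ · ♕ ♔ ♗ ♘ ♖│1
  ─────────────────
  a b c d e f g h


a1, h1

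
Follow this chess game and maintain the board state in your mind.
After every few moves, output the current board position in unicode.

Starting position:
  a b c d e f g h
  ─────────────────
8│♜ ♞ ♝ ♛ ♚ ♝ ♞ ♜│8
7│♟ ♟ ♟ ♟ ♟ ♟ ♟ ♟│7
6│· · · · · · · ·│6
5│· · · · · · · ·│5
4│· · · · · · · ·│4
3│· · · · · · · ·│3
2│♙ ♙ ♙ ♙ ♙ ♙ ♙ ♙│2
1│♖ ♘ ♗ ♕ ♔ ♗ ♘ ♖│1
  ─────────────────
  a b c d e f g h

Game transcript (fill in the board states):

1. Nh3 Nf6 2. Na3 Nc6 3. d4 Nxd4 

  a b c d e f g h
  ─────────────────
8│♜ · ♝ ♛ ♚ ♝ · ♜│8
7│♟ ♟ ♟ ♟ ♟ ♟ ♟ ♟│7
6│· · · · · ♞ · ·│6
5│· · · · · · · ·│5
4│· · · ♞ · · · ·│4
3│♘ · · · · · · ♘│3
2│♙ ♙ ♙ · ♙ ♙ ♙ ♙│2
1│♖ · ♗ ♕ ♔ ♗ · ♖│1
  ─────────────────
  a b c d e f g h

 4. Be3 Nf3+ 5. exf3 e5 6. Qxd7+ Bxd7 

  a b c d e f g h
  ─────────────────
8│♜ · · ♛ ♚ ♝ · ♜│8
7│♟ ♟ ♟ ♝ · ♟ ♟ ♟│7
6│· · · · · ♞ · ·│6
5│· · · · ♟ · · ·│5
4│· · · · · · · ·│4
3│♘ · · · ♗ ♙ · ♘│3
2│♙ ♙ ♙ · · ♙ ♙ ♙│2
1│♖ · · · ♔ ♗ · ♖│1
  ─────────────────
  a b c d e f g h

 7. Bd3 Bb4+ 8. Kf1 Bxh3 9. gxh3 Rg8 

  a b c d e f g h
  ─────────────────
8│♜ · · ♛ ♚ · ♜ ·│8
7│♟ ♟ ♟ · · ♟ ♟ ♟│7
6│· · · · · ♞ · ·│6
5│· · · · ♟ · · ·│5
4│· ♝ · · · · · ·│4
3│♘ · · ♗ ♗ ♙ · ♙│3
2│♙ ♙ ♙ · · ♙ · ♙│2
1│♖ · · · · ♔ · ♖│1
  ─────────────────
  a b c d e f g h

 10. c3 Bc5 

  a b c d e f g h
  ─────────────────
8│♜ · · ♛ ♚ · ♜ ·│8
7│♟ ♟ ♟ · · ♟ ♟ ♟│7
6│· · · · · ♞ · ·│6
5│· · ♝ · ♟ · · ·│5
4│· · · · · · · ·│4
3│♘ · ♙ ♗ ♗ ♙ · ♙│3
2│♙ ♙ · · · ♙ · ♙│2
1│♖ · · · · ♔ · ♖│1
  ─────────────────
  a b c d e f g h


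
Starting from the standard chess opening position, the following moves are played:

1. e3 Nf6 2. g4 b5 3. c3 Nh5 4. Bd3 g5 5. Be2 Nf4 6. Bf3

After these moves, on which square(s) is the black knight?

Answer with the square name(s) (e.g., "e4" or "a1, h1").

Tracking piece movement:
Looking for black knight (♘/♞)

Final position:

  a b c d e f g h
  ─────────────────
8│♜ ♞ ♝ ♛ ♚ ♝ · ♜│8
7│♟ · ♟ ♟ ♟ ♟ · ♟│7
6│· · · · · · · ·│6
5│· ♟ · · · · ♟ ·│5
4│· · · · · ♞ ♙ ·│4
3│· · ♙ · ♙ ♗ · ·│3
2│♙ ♙ · ♙ · ♙ · ♙│2
1│♖ ♘ ♗ ♕ ♔ · ♘ ♖│1
  ─────────────────
  a b c d e f g h


b8, f4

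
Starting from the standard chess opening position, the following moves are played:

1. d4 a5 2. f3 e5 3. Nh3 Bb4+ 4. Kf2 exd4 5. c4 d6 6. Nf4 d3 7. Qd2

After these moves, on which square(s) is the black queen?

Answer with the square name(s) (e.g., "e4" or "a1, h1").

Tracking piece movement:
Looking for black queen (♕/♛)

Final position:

  a b c d e f g h
  ─────────────────
8│♜ ♞ ♝ ♛ ♚ · ♞ ♜│8
7│· ♟ ♟ · · ♟ ♟ ♟│7
6│· · · ♟ · · · ·│6
5│♟ · · · · · · ·│5
4│· ♝ ♙ · · ♘ · ·│4
3│· · · ♟ · ♙ · ·│3
2│♙ ♙ · ♕ ♙ ♔ ♙ ♙│2
1│♖ ♘ ♗ · · ♗ · ♖│1
  ─────────────────
  a b c d e f g h


d8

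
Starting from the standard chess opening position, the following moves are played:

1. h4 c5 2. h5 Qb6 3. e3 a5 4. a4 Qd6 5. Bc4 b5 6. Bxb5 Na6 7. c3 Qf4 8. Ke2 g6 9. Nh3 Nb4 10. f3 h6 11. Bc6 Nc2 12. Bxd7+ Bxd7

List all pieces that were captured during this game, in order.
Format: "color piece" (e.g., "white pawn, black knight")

Tracking captures:
  Bxb5: captured black pawn
  Bxd7+: captured black pawn
  Bxd7: captured white bishop

black pawn, black pawn, white bishop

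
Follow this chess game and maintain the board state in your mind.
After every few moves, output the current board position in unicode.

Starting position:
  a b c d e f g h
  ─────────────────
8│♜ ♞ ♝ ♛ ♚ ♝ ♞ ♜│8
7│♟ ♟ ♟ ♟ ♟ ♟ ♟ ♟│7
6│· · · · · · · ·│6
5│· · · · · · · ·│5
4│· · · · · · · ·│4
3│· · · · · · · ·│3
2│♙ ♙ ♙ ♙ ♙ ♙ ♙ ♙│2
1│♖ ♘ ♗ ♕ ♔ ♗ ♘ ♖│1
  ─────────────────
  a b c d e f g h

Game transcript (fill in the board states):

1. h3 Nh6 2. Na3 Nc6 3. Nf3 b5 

  a b c d e f g h
  ─────────────────
8│♜ · ♝ ♛ ♚ ♝ · ♜│8
7│♟ · ♟ ♟ ♟ ♟ ♟ ♟│7
6│· · ♞ · · · · ♞│6
5│· ♟ · · · · · ·│5
4│· · · · · · · ·│4
3│♘ · · · · ♘ · ♙│3
2│♙ ♙ ♙ ♙ ♙ ♙ ♙ ·│2
1│♖ · ♗ ♕ ♔ ♗ · ♖│1
  ─────────────────
  a b c d e f g h

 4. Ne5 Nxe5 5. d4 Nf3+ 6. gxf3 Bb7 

  a b c d e f g h
  ─────────────────
8│♜ · · ♛ ♚ ♝ · ♜│8
7│♟ ♝ ♟ ♟ ♟ ♟ ♟ ♟│7
6│· · · · · · · ♞│6
5│· ♟ · · · · · ·│5
4│· · · ♙ · · · ·│4
3│♘ · · · · ♙ · ♙│3
2│♙ ♙ ♙ · ♙ ♙ · ·│2
1│♖ · ♗ ♕ ♔ ♗ · ♖│1
  ─────────────────
  a b c d e f g h

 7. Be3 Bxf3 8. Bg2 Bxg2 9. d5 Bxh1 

  a b c d e f g h
  ─────────────────
8│♜ · · ♛ ♚ ♝ · ♜│8
7│♟ · ♟ ♟ ♟ ♟ ♟ ♟│7
6│· · · · · · · ♞│6
5│· ♟ · ♙ · · · ·│5
4│· · · · · · · ·│4
3│♘ · · · ♗ · · ♙│3
2│♙ ♙ ♙ · ♙ ♙ · ·│2
1│♖ · · ♕ ♔ · · ♝│1
  ─────────────────
  a b c d e f g h

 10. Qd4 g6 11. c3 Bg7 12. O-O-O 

  a b c d e f g h
  ─────────────────
8│♜ · · ♛ ♚ · · ♜│8
7│♟ · ♟ ♟ ♟ ♟ ♝ ♟│7
6│· · · · · · ♟ ♞│6
5│· ♟ · ♙ · · · ·│5
4│· · · ♕ · · · ·│4
3│♘ · ♙ · ♗ · · ♙│3
2│♙ ♙ · · ♙ ♙ · ·│2
1│· · ♔ ♖ · · · ♝│1
  ─────────────────
  a b c d e f g h


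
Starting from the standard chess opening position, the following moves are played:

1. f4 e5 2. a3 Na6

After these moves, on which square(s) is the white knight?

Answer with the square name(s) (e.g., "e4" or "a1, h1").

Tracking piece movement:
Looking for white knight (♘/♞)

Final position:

  a b c d e f g h
  ─────────────────
8│♜ · ♝ ♛ ♚ ♝ ♞ ♜│8
7│♟ ♟ ♟ ♟ · ♟ ♟ ♟│7
6│♞ · · · · · · ·│6
5│· · · · ♟ · · ·│5
4│· · · · · ♙ · ·│4
3│♙ · · · · · · ·│3
2│· ♙ ♙ ♙ ♙ · ♙ ♙│2
1│♖ ♘ ♗ ♕ ♔ ♗ ♘ ♖│1
  ─────────────────
  a b c d e f g h


b1, g1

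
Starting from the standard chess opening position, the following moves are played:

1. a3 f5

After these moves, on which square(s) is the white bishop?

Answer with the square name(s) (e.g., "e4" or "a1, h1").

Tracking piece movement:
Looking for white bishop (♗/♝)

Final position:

  a b c d e f g h
  ─────────────────
8│♜ ♞ ♝ ♛ ♚ ♝ ♞ ♜│8
7│♟ ♟ ♟ ♟ ♟ · ♟ ♟│7
6│· · · · · · · ·│6
5│· · · · · ♟ · ·│5
4│· · · · · · · ·│4
3│♙ · · · · · · ·│3
2│· ♙ ♙ ♙ ♙ ♙ ♙ ♙│2
1│♖ ♘ ♗ ♕ ♔ ♗ ♘ ♖│1
  ─────────────────
  a b c d e f g h


c1, f1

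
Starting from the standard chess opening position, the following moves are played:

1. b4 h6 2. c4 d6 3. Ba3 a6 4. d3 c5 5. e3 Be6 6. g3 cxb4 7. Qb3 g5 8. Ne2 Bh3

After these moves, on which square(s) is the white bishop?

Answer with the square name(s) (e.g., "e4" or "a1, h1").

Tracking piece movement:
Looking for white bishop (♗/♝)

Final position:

  a b c d e f g h
  ─────────────────
8│♜ ♞ · ♛ ♚ ♝ ♞ ♜│8
7│· ♟ · · ♟ ♟ · ·│7
6│♟ · · ♟ · · · ♟│6
5│· · · · · · ♟ ·│5
4│· ♟ ♙ · · · · ·│4
3│♗ ♕ · ♙ ♙ · ♙ ♝│3
2│♙ · · · ♘ ♙ · ♙│2
1│♖ ♘ · · ♔ ♗ · ♖│1
  ─────────────────
  a b c d e f g h


a3, f1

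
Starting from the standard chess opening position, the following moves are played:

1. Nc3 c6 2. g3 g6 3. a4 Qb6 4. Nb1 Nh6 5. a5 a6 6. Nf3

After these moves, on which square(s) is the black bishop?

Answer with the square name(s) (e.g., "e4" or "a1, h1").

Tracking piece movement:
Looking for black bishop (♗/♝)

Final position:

  a b c d e f g h
  ─────────────────
8│♜ ♞ ♝ · ♚ ♝ · ♜│8
7│· ♟ · ♟ ♟ ♟ · ♟│7
6│♟ ♛ ♟ · · · ♟ ♞│6
5│♙ · · · · · · ·│5
4│· · · · · · · ·│4
3│· · · · · ♘ ♙ ·│3
2│· ♙ ♙ ♙ ♙ ♙ · ♙│2
1│♖ ♘ ♗ ♕ ♔ ♗ · ♖│1
  ─────────────────
  a b c d e f g h


c8, f8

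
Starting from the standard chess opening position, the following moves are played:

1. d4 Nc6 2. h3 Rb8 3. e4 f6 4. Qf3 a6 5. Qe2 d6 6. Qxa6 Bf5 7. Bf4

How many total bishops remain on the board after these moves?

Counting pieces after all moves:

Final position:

  a b c d e f g h
  ─────────────────
8│· ♜ · ♛ ♚ ♝ ♞ ♜│8
7│· ♟ ♟ · ♟ · ♟ ♟│7
6│♕ · ♞ ♟ · ♟ · ·│6
5│· · · · · ♝ · ·│5
4│· · · ♙ ♙ ♗ · ·│4
3│· · · · · · · ♙│3
2│♙ ♙ ♙ · · ♙ ♙ ·│2
1│♖ ♘ · · ♔ ♗ ♘ ♖│1
  ─────────────────
  a b c d e f g h


4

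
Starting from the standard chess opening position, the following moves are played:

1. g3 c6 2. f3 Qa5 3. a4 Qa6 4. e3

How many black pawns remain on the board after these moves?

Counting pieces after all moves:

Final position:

  a b c d e f g h
  ─────────────────
8│♜ ♞ ♝ · ♚ ♝ ♞ ♜│8
7│♟ ♟ · ♟ ♟ ♟ ♟ ♟│7
6│♛ · ♟ · · · · ·│6
5│· · · · · · · ·│5
4│♙ · · · · · · ·│4
3│· · · · ♙ ♙ ♙ ·│3
2│· ♙ ♙ ♙ · · · ♙│2
1│♖ ♘ ♗ ♕ ♔ ♗ ♘ ♖│1
  ─────────────────
  a b c d e f g h


8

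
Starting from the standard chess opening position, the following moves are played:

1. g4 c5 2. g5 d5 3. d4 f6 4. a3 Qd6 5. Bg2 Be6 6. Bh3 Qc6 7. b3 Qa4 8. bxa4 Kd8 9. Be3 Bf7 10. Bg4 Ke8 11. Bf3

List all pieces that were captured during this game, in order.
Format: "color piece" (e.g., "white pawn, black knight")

Tracking captures:
  bxa4: captured black queen

black queen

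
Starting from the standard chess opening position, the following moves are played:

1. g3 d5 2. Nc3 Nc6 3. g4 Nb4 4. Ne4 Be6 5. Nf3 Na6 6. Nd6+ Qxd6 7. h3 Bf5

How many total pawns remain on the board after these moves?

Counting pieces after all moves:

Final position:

  a b c d e f g h
  ─────────────────
8│♜ · · · ♚ ♝ ♞ ♜│8
7│♟ ♟ ♟ · ♟ ♟ ♟ ♟│7
6│♞ · · ♛ · · · ·│6
5│· · · ♟ · ♝ · ·│5
4│· · · · · · ♙ ·│4
3│· · · · · ♘ · ♙│3
2│♙ ♙ ♙ ♙ ♙ ♙ · ·│2
1│♖ · ♗ ♕ ♔ ♗ · ♖│1
  ─────────────────
  a b c d e f g h


16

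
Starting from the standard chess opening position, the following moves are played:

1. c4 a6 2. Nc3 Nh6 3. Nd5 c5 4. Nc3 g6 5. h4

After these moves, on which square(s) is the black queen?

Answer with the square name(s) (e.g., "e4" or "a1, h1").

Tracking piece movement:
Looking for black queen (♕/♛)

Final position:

  a b c d e f g h
  ─────────────────
8│♜ ♞ ♝ ♛ ♚ ♝ · ♜│8
7│· ♟ · ♟ ♟ ♟ · ♟│7
6│♟ · · · · · ♟ ♞│6
5│· · ♟ · · · · ·│5
4│· · ♙ · · · · ♙│4
3│· · ♘ · · · · ·│3
2│♙ ♙ · ♙ ♙ ♙ ♙ ·│2
1│♖ · ♗ ♕ ♔ ♗ ♘ ♖│1
  ─────────────────
  a b c d e f g h


d8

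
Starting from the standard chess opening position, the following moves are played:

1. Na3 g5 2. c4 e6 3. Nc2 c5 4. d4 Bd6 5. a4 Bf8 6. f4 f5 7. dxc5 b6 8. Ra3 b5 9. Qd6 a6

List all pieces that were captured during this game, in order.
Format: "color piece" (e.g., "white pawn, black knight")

Tracking captures:
  dxc5: captured black pawn

black pawn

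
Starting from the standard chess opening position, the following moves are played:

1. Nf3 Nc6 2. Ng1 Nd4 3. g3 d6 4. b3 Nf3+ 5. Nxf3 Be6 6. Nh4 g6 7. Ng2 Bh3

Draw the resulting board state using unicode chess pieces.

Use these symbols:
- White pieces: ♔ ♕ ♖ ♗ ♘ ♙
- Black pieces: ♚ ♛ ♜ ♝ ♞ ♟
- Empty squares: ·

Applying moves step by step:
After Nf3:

♜ ♞ ♝ ♛ ♚ ♝ ♞ ♜
♟ ♟ ♟ ♟ ♟ ♟ ♟ ♟
· · · · · · · ·
· · · · · · · ·
· · · · · · · ·
· · · · · ♘ · ·
♙ ♙ ♙ ♙ ♙ ♙ ♙ ♙
♖ ♘ ♗ ♕ ♔ ♗ · ♖


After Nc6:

♜ · ♝ ♛ ♚ ♝ ♞ ♜
♟ ♟ ♟ ♟ ♟ ♟ ♟ ♟
· · ♞ · · · · ·
· · · · · · · ·
· · · · · · · ·
· · · · · ♘ · ·
♙ ♙ ♙ ♙ ♙ ♙ ♙ ♙
♖ ♘ ♗ ♕ ♔ ♗ · ♖


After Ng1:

♜ · ♝ ♛ ♚ ♝ ♞ ♜
♟ ♟ ♟ ♟ ♟ ♟ ♟ ♟
· · ♞ · · · · ·
· · · · · · · ·
· · · · · · · ·
· · · · · · · ·
♙ ♙ ♙ ♙ ♙ ♙ ♙ ♙
♖ ♘ ♗ ♕ ♔ ♗ ♘ ♖


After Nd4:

♜ · ♝ ♛ ♚ ♝ ♞ ♜
♟ ♟ ♟ ♟ ♟ ♟ ♟ ♟
· · · · · · · ·
· · · · · · · ·
· · · ♞ · · · ·
· · · · · · · ·
♙ ♙ ♙ ♙ ♙ ♙ ♙ ♙
♖ ♘ ♗ ♕ ♔ ♗ ♘ ♖


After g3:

♜ · ♝ ♛ ♚ ♝ ♞ ♜
♟ ♟ ♟ ♟ ♟ ♟ ♟ ♟
· · · · · · · ·
· · · · · · · ·
· · · ♞ · · · ·
· · · · · · ♙ ·
♙ ♙ ♙ ♙ ♙ ♙ · ♙
♖ ♘ ♗ ♕ ♔ ♗ ♘ ♖


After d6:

♜ · ♝ ♛ ♚ ♝ ♞ ♜
♟ ♟ ♟ · ♟ ♟ ♟ ♟
· · · ♟ · · · ·
· · · · · · · ·
· · · ♞ · · · ·
· · · · · · ♙ ·
♙ ♙ ♙ ♙ ♙ ♙ · ♙
♖ ♘ ♗ ♕ ♔ ♗ ♘ ♖


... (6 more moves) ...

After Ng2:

♜ · · ♛ ♚ ♝ ♞ ♜
♟ ♟ ♟ · ♟ ♟ · ♟
· · · ♟ ♝ · ♟ ·
· · · · · · · ·
· · · · · · · ·
· ♙ · · · · ♙ ·
♙ · ♙ ♙ ♙ ♙ ♘ ♙
♖ ♘ ♗ ♕ ♔ ♗ · ♖


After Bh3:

♜ · · ♛ ♚ ♝ ♞ ♜
♟ ♟ ♟ · ♟ ♟ · ♟
· · · ♟ · · ♟ ·
· · · · · · · ·
· · · · · · · ·
· ♙ · · · · ♙ ♝
♙ · ♙ ♙ ♙ ♙ ♘ ♙
♖ ♘ ♗ ♕ ♔ ♗ · ♖



  a b c d e f g h
  ─────────────────
8│♜ · · ♛ ♚ ♝ ♞ ♜│8
7│♟ ♟ ♟ · ♟ ♟ · ♟│7
6│· · · ♟ · · ♟ ·│6
5│· · · · · · · ·│5
4│· · · · · · · ·│4
3│· ♙ · · · · ♙ ♝│3
2│♙ · ♙ ♙ ♙ ♙ ♘ ♙│2
1│♖ ♘ ♗ ♕ ♔ ♗ · ♖│1
  ─────────────────
  a b c d e f g h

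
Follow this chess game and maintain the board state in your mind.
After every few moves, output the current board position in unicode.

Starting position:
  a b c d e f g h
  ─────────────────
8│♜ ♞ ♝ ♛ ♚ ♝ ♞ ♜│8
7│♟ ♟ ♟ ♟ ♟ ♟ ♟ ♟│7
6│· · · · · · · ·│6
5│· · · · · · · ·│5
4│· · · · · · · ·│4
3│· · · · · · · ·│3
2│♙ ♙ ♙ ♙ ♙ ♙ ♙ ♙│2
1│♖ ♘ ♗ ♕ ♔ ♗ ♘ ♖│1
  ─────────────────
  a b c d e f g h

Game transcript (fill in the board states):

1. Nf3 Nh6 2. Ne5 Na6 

  a b c d e f g h
  ─────────────────
8│♜ · ♝ ♛ ♚ ♝ · ♜│8
7│♟ ♟ ♟ ♟ ♟ ♟ ♟ ♟│7
6│♞ · · · · · · ♞│6
5│· · · · ♘ · · ·│5
4│· · · · · · · ·│4
3│· · · · · · · ·│3
2│♙ ♙ ♙ ♙ ♙ ♙ ♙ ♙│2
1│♖ ♘ ♗ ♕ ♔ ♗ · ♖│1
  ─────────────────
  a b c d e f g h

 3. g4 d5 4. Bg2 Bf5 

  a b c d e f g h
  ─────────────────
8│♜ · · ♛ ♚ ♝ · ♜│8
7│♟ ♟ ♟ · ♟ ♟ ♟ ♟│7
6│♞ · · · · · · ♞│6
5│· · · ♟ ♘ ♝ · ·│5
4│· · · · · · ♙ ·│4
3│· · · · · · · ·│3
2│♙ ♙ ♙ ♙ ♙ ♙ ♗ ♙│2
1│♖ ♘ ♗ ♕ ♔ · · ♖│1
  ─────────────────
  a b c d e f g h

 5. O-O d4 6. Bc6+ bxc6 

  a b c d e f g h
  ─────────────────
8│♜ · · ♛ ♚ ♝ · ♜│8
7│♟ · ♟ · ♟ ♟ ♟ ♟│7
6│♞ · ♟ · · · · ♞│6
5│· · · · ♘ ♝ · ·│5
4│· · · ♟ · · ♙ ·│4
3│· · · · · · · ·│3
2│♙ ♙ ♙ ♙ ♙ ♙ · ♙│2
1│♖ ♘ ♗ ♕ · ♖ ♔ ·│1
  ─────────────────
  a b c d e f g h

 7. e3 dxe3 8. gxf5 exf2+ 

  a b c d e f g h
  ─────────────────
8│♜ · · ♛ ♚ ♝ · ♜│8
7│♟ · ♟ · ♟ ♟ ♟ ♟│7
6│♞ · ♟ · · · · ♞│6
5│· · · · ♘ ♙ · ·│5
4│· · · · · · · ·│4
3│· · · · · · · ·│3
2│♙ ♙ ♙ ♙ · ♟ · ♙│2
1│♖ ♘ ♗ ♕ · ♖ ♔ ·│1
  ─────────────────
  a b c d e f g h

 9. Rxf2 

  a b c d e f g h
  ─────────────────
8│♜ · · ♛ ♚ ♝ · ♜│8
7│♟ · ♟ · ♟ ♟ ♟ ♟│7
6│♞ · ♟ · · · · ♞│6
5│· · · · ♘ ♙ · ·│5
4│· · · · · · · ·│4
3│· · · · · · · ·│3
2│♙ ♙ ♙ ♙ · ♖ · ♙│2
1│♖ ♘ ♗ ♕ · · ♔ ·│1
  ─────────────────
  a b c d e f g h


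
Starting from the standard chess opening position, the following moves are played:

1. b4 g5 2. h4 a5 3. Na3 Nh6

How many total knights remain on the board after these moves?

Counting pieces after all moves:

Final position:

  a b c d e f g h
  ─────────────────
8│♜ ♞ ♝ ♛ ♚ ♝ · ♜│8
7│· ♟ ♟ ♟ ♟ ♟ · ♟│7
6│· · · · · · · ♞│6
5│♟ · · · · · ♟ ·│5
4│· ♙ · · · · · ♙│4
3│♘ · · · · · · ·│3
2│♙ · ♙ ♙ ♙ ♙ ♙ ·│2
1│♖ · ♗ ♕ ♔ ♗ ♘ ♖│1
  ─────────────────
  a b c d e f g h


4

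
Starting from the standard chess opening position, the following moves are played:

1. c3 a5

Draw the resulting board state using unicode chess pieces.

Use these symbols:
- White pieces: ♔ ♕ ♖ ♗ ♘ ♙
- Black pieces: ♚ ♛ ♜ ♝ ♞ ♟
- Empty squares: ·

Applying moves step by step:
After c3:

♜ ♞ ♝ ♛ ♚ ♝ ♞ ♜
♟ ♟ ♟ ♟ ♟ ♟ ♟ ♟
· · · · · · · ·
· · · · · · · ·
· · · · · · · ·
· · ♙ · · · · ·
♙ ♙ · ♙ ♙ ♙ ♙ ♙
♖ ♘ ♗ ♕ ♔ ♗ ♘ ♖


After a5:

♜ ♞ ♝ ♛ ♚ ♝ ♞ ♜
· ♟ ♟ ♟ ♟ ♟ ♟ ♟
· · · · · · · ·
♟ · · · · · · ·
· · · · · · · ·
· · ♙ · · · · ·
♙ ♙ · ♙ ♙ ♙ ♙ ♙
♖ ♘ ♗ ♕ ♔ ♗ ♘ ♖



  a b c d e f g h
  ─────────────────
8│♜ ♞ ♝ ♛ ♚ ♝ ♞ ♜│8
7│· ♟ ♟ ♟ ♟ ♟ ♟ ♟│7
6│· · · · · · · ·│6
5│♟ · · · · · · ·│5
4│· · · · · · · ·│4
3│· · ♙ · · · · ·│3
2│♙ ♙ · ♙ ♙ ♙ ♙ ♙│2
1│♖ ♘ ♗ ♕ ♔ ♗ ♘ ♖│1
  ─────────────────
  a b c d e f g h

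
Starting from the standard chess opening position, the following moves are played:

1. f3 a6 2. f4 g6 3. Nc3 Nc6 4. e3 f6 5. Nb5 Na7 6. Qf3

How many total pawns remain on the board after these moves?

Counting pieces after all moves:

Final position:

  a b c d e f g h
  ─────────────────
8│♜ · ♝ ♛ ♚ ♝ ♞ ♜│8
7│♞ ♟ ♟ ♟ ♟ · · ♟│7
6│♟ · · · · ♟ ♟ ·│6
5│· ♘ · · · · · ·│5
4│· · · · · ♙ · ·│4
3│· · · · ♙ ♕ · ·│3
2│♙ ♙ ♙ ♙ · · ♙ ♙│2
1│♖ · ♗ · ♔ ♗ ♘ ♖│1
  ─────────────────
  a b c d e f g h


16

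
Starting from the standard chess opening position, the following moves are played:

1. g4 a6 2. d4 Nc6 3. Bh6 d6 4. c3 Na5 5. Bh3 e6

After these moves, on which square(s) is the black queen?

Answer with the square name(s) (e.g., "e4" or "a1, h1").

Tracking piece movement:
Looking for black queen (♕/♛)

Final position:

  a b c d e f g h
  ─────────────────
8│♜ · ♝ ♛ ♚ ♝ ♞ ♜│8
7│· ♟ ♟ · · ♟ ♟ ♟│7
6│♟ · · ♟ ♟ · · ♗│6
5│♞ · · · · · · ·│5
4│· · · ♙ · · ♙ ·│4
3│· · ♙ · · · · ♗│3
2│♙ ♙ · · ♙ ♙ · ♙│2
1│♖ ♘ · ♕ ♔ · ♘ ♖│1
  ─────────────────
  a b c d e f g h


d8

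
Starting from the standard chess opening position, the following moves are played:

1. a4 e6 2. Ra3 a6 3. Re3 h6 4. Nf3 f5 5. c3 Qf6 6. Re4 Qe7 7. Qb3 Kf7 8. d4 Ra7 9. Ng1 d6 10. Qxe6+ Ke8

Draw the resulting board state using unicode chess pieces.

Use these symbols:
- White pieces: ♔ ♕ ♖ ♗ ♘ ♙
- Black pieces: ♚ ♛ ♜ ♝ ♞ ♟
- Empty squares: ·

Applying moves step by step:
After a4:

♜ ♞ ♝ ♛ ♚ ♝ ♞ ♜
♟ ♟ ♟ ♟ ♟ ♟ ♟ ♟
· · · · · · · ·
· · · · · · · ·
♙ · · · · · · ·
· · · · · · · ·
· ♙ ♙ ♙ ♙ ♙ ♙ ♙
♖ ♘ ♗ ♕ ♔ ♗ ♘ ♖


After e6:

♜ ♞ ♝ ♛ ♚ ♝ ♞ ♜
♟ ♟ ♟ ♟ · ♟ ♟ ♟
· · · · ♟ · · ·
· · · · · · · ·
♙ · · · · · · ·
· · · · · · · ·
· ♙ ♙ ♙ ♙ ♙ ♙ ♙
♖ ♘ ♗ ♕ ♔ ♗ ♘ ♖


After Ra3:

♜ ♞ ♝ ♛ ♚ ♝ ♞ ♜
♟ ♟ ♟ ♟ · ♟ ♟ ♟
· · · · ♟ · · ·
· · · · · · · ·
♙ · · · · · · ·
♖ · · · · · · ·
· ♙ ♙ ♙ ♙ ♙ ♙ ♙
· ♘ ♗ ♕ ♔ ♗ ♘ ♖


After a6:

♜ ♞ ♝ ♛ ♚ ♝ ♞ ♜
· ♟ ♟ ♟ · ♟ ♟ ♟
♟ · · · ♟ · · ·
· · · · · · · ·
♙ · · · · · · ·
♖ · · · · · · ·
· ♙ ♙ ♙ ♙ ♙ ♙ ♙
· ♘ ♗ ♕ ♔ ♗ ♘ ♖


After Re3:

♜ ♞ ♝ ♛ ♚ ♝ ♞ ♜
· ♟ ♟ ♟ · ♟ ♟ ♟
♟ · · · ♟ · · ·
· · · · · · · ·
♙ · · · · · · ·
· · · · ♖ · · ·
· ♙ ♙ ♙ ♙ ♙ ♙ ♙
· ♘ ♗ ♕ ♔ ♗ ♘ ♖


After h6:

♜ ♞ ♝ ♛ ♚ ♝ ♞ ♜
· ♟ ♟ ♟ · ♟ ♟ ·
♟ · · · ♟ · · ♟
· · · · · · · ·
♙ · · · · · · ·
· · · · ♖ · · ·
· ♙ ♙ ♙ ♙ ♙ ♙ ♙
· ♘ ♗ ♕ ♔ ♗ ♘ ♖


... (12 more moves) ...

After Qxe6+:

· ♞ ♝ · · ♝ ♞ ♜
♜ ♟ ♟ · ♛ ♚ ♟ ·
♟ · · ♟ ♕ · · ♟
· · · · · ♟ · ·
♙ · · ♙ ♖ · · ·
· · ♙ · · · · ·
· ♙ · · ♙ ♙ ♙ ♙
· ♘ ♗ · ♔ ♗ ♘ ♖


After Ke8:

· ♞ ♝ · ♚ ♝ ♞ ♜
♜ ♟ ♟ · ♛ · ♟ ·
♟ · · ♟ ♕ · · ♟
· · · · · ♟ · ·
♙ · · ♙ ♖ · · ·
· · ♙ · · · · ·
· ♙ · · ♙ ♙ ♙ ♙
· ♘ ♗ · ♔ ♗ ♘ ♖



  a b c d e f g h
  ─────────────────
8│· ♞ ♝ · ♚ ♝ ♞ ♜│8
7│♜ ♟ ♟ · ♛ · ♟ ·│7
6│♟ · · ♟ ♕ · · ♟│6
5│· · · · · ♟ · ·│5
4│♙ · · ♙ ♖ · · ·│4
3│· · ♙ · · · · ·│3
2│· ♙ · · ♙ ♙ ♙ ♙│2
1│· ♘ ♗ · ♔ ♗ ♘ ♖│1
  ─────────────────
  a b c d e f g h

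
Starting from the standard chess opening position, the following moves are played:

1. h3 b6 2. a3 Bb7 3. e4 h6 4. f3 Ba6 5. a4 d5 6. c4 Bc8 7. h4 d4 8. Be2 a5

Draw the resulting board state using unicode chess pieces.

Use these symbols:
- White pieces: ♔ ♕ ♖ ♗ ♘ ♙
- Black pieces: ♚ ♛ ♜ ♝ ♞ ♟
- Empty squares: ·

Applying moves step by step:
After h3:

♜ ♞ ♝ ♛ ♚ ♝ ♞ ♜
♟ ♟ ♟ ♟ ♟ ♟ ♟ ♟
· · · · · · · ·
· · · · · · · ·
· · · · · · · ·
· · · · · · · ♙
♙ ♙ ♙ ♙ ♙ ♙ ♙ ·
♖ ♘ ♗ ♕ ♔ ♗ ♘ ♖


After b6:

♜ ♞ ♝ ♛ ♚ ♝ ♞ ♜
♟ · ♟ ♟ ♟ ♟ ♟ ♟
· ♟ · · · · · ·
· · · · · · · ·
· · · · · · · ·
· · · · · · · ♙
♙ ♙ ♙ ♙ ♙ ♙ ♙ ·
♖ ♘ ♗ ♕ ♔ ♗ ♘ ♖


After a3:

♜ ♞ ♝ ♛ ♚ ♝ ♞ ♜
♟ · ♟ ♟ ♟ ♟ ♟ ♟
· ♟ · · · · · ·
· · · · · · · ·
· · · · · · · ·
♙ · · · · · · ♙
· ♙ ♙ ♙ ♙ ♙ ♙ ·
♖ ♘ ♗ ♕ ♔ ♗ ♘ ♖


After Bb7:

♜ ♞ · ♛ ♚ ♝ ♞ ♜
♟ ♝ ♟ ♟ ♟ ♟ ♟ ♟
· ♟ · · · · · ·
· · · · · · · ·
· · · · · · · ·
♙ · · · · · · ♙
· ♙ ♙ ♙ ♙ ♙ ♙ ·
♖ ♘ ♗ ♕ ♔ ♗ ♘ ♖


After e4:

♜ ♞ · ♛ ♚ ♝ ♞ ♜
♟ ♝ ♟ ♟ ♟ ♟ ♟ ♟
· ♟ · · · · · ·
· · · · · · · ·
· · · · ♙ · · ·
♙ · · · · · · ♙
· ♙ ♙ ♙ · ♙ ♙ ·
♖ ♘ ♗ ♕ ♔ ♗ ♘ ♖


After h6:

♜ ♞ · ♛ ♚ ♝ ♞ ♜
♟ ♝ ♟ ♟ ♟ ♟ ♟ ·
· ♟ · · · · · ♟
· · · · · · · ·
· · · · ♙ · · ·
♙ · · · · · · ♙
· ♙ ♙ ♙ · ♙ ♙ ·
♖ ♘ ♗ ♕ ♔ ♗ ♘ ♖


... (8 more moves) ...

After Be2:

♜ ♞ ♝ ♛ ♚ ♝ ♞ ♜
♟ · ♟ · ♟ ♟ ♟ ·
· ♟ · · · · · ♟
· · · · · · · ·
♙ · ♙ ♟ ♙ · · ♙
· · · · · ♙ · ·
· ♙ · ♙ ♗ · ♙ ·
♖ ♘ ♗ ♕ ♔ · ♘ ♖


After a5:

♜ ♞ ♝ ♛ ♚ ♝ ♞ ♜
· · ♟ · ♟ ♟ ♟ ·
· ♟ · · · · · ♟
♟ · · · · · · ·
♙ · ♙ ♟ ♙ · · ♙
· · · · · ♙ · ·
· ♙ · ♙ ♗ · ♙ ·
♖ ♘ ♗ ♕ ♔ · ♘ ♖



  a b c d e f g h
  ─────────────────
8│♜ ♞ ♝ ♛ ♚ ♝ ♞ ♜│8
7│· · ♟ · ♟ ♟ ♟ ·│7
6│· ♟ · · · · · ♟│6
5│♟ · · · · · · ·│5
4│♙ · ♙ ♟ ♙ · · ♙│4
3│· · · · · ♙ · ·│3
2│· ♙ · ♙ ♗ · ♙ ·│2
1│♖ ♘ ♗ ♕ ♔ · ♘ ♖│1
  ─────────────────
  a b c d e f g h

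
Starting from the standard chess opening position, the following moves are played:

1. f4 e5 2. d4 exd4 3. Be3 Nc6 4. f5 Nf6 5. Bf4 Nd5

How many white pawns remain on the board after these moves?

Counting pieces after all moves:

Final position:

  a b c d e f g h
  ─────────────────
8│♜ · ♝ ♛ ♚ ♝ · ♜│8
7│♟ ♟ ♟ ♟ · ♟ ♟ ♟│7
6│· · ♞ · · · · ·│6
5│· · · ♞ · ♙ · ·│5
4│· · · ♟ · ♗ · ·│4
3│· · · · · · · ·│3
2│♙ ♙ ♙ · ♙ · ♙ ♙│2
1│♖ ♘ · ♕ ♔ ♗ ♘ ♖│1
  ─────────────────
  a b c d e f g h


7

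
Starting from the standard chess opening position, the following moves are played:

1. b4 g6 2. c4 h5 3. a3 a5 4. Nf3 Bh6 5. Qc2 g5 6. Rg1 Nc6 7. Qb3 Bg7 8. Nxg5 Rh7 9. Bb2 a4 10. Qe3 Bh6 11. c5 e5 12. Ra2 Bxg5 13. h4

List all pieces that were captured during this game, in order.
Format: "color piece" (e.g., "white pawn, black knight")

Tracking captures:
  Nxg5: captured black pawn
  Bxg5: captured white knight

black pawn, white knight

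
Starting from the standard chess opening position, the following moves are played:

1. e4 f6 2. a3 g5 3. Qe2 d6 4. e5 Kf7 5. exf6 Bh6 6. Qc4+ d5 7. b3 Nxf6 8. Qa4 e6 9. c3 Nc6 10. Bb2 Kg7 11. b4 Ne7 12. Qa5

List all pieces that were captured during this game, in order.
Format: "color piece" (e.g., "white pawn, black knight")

Tracking captures:
  exf6: captured black pawn
  Nxf6: captured white pawn

black pawn, white pawn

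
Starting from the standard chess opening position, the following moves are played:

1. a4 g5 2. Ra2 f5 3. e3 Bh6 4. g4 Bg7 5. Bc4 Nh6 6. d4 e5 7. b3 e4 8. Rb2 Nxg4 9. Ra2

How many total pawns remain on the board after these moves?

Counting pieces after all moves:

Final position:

  a b c d e f g h
  ─────────────────
8│♜ ♞ ♝ ♛ ♚ · · ♜│8
7│♟ ♟ ♟ ♟ · · ♝ ♟│7
6│· · · · · · · ·│6
5│· · · · · ♟ ♟ ·│5
4│♙ · ♗ ♙ ♟ · ♞ ·│4
3│· ♙ · · ♙ · · ·│3
2│♖ · ♙ · · ♙ · ♙│2
1│· ♘ ♗ ♕ ♔ · ♘ ♖│1
  ─────────────────
  a b c d e f g h


15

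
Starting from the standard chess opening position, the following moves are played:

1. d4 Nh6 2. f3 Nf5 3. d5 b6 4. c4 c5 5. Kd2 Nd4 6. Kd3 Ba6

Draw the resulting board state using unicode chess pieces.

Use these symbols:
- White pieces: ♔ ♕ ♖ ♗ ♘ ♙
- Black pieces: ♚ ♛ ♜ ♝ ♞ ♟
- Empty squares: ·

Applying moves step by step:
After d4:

♜ ♞ ♝ ♛ ♚ ♝ ♞ ♜
♟ ♟ ♟ ♟ ♟ ♟ ♟ ♟
· · · · · · · ·
· · · · · · · ·
· · · ♙ · · · ·
· · · · · · · ·
♙ ♙ ♙ · ♙ ♙ ♙ ♙
♖ ♘ ♗ ♕ ♔ ♗ ♘ ♖


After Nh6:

♜ ♞ ♝ ♛ ♚ ♝ · ♜
♟ ♟ ♟ ♟ ♟ ♟ ♟ ♟
· · · · · · · ♞
· · · · · · · ·
· · · ♙ · · · ·
· · · · · · · ·
♙ ♙ ♙ · ♙ ♙ ♙ ♙
♖ ♘ ♗ ♕ ♔ ♗ ♘ ♖


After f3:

♜ ♞ ♝ ♛ ♚ ♝ · ♜
♟ ♟ ♟ ♟ ♟ ♟ ♟ ♟
· · · · · · · ♞
· · · · · · · ·
· · · ♙ · · · ·
· · · · · ♙ · ·
♙ ♙ ♙ · ♙ · ♙ ♙
♖ ♘ ♗ ♕ ♔ ♗ ♘ ♖


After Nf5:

♜ ♞ ♝ ♛ ♚ ♝ · ♜
♟ ♟ ♟ ♟ ♟ ♟ ♟ ♟
· · · · · · · ·
· · · · · ♞ · ·
· · · ♙ · · · ·
· · · · · ♙ · ·
♙ ♙ ♙ · ♙ · ♙ ♙
♖ ♘ ♗ ♕ ♔ ♗ ♘ ♖


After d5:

♜ ♞ ♝ ♛ ♚ ♝ · ♜
♟ ♟ ♟ ♟ ♟ ♟ ♟ ♟
· · · · · · · ·
· · · ♙ · ♞ · ·
· · · · · · · ·
· · · · · ♙ · ·
♙ ♙ ♙ · ♙ · ♙ ♙
♖ ♘ ♗ ♕ ♔ ♗ ♘ ♖


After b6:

♜ ♞ ♝ ♛ ♚ ♝ · ♜
♟ · ♟ ♟ ♟ ♟ ♟ ♟
· ♟ · · · · · ·
· · · ♙ · ♞ · ·
· · · · · · · ·
· · · · · ♙ · ·
♙ ♙ ♙ · ♙ · ♙ ♙
♖ ♘ ♗ ♕ ♔ ♗ ♘ ♖


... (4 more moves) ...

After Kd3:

♜ ♞ ♝ ♛ ♚ ♝ · ♜
♟ · · ♟ ♟ ♟ ♟ ♟
· ♟ · · · · · ·
· · ♟ ♙ · · · ·
· · ♙ ♞ · · · ·
· · · ♔ · ♙ · ·
♙ ♙ · · ♙ · ♙ ♙
♖ ♘ ♗ ♕ · ♗ ♘ ♖


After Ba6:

♜ ♞ · ♛ ♚ ♝ · ♜
♟ · · ♟ ♟ ♟ ♟ ♟
♝ ♟ · · · · · ·
· · ♟ ♙ · · · ·
· · ♙ ♞ · · · ·
· · · ♔ · ♙ · ·
♙ ♙ · · ♙ · ♙ ♙
♖ ♘ ♗ ♕ · ♗ ♘ ♖



  a b c d e f g h
  ─────────────────
8│♜ ♞ · ♛ ♚ ♝ · ♜│8
7│♟ · · ♟ ♟ ♟ ♟ ♟│7
6│♝ ♟ · · · · · ·│6
5│· · ♟ ♙ · · · ·│5
4│· · ♙ ♞ · · · ·│4
3│· · · ♔ · ♙ · ·│3
2│♙ ♙ · · ♙ · ♙ ♙│2
1│♖ ♘ ♗ ♕ · ♗ ♘ ♖│1
  ─────────────────
  a b c d e f g h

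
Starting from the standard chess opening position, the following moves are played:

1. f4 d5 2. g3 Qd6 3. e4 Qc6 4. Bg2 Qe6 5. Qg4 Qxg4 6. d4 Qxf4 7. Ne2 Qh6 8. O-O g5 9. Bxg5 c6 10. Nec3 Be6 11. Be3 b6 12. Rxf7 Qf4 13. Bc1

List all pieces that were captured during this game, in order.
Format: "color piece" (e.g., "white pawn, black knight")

Tracking captures:
  Qxg4: captured white queen
  Qxf4: captured white pawn
  Bxg5: captured black pawn
  Rxf7: captured black pawn

white queen, white pawn, black pawn, black pawn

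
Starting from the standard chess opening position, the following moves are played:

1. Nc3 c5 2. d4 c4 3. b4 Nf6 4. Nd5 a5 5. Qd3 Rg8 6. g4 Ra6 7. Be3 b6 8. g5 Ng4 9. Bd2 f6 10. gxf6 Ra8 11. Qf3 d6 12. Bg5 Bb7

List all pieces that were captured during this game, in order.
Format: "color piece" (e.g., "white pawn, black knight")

Tracking captures:
  gxf6: captured black pawn

black pawn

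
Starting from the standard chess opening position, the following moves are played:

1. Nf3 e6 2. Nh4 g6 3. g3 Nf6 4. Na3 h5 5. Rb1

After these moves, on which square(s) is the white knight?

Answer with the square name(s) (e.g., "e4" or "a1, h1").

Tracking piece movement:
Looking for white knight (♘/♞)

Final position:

  a b c d e f g h
  ─────────────────
8│♜ ♞ ♝ ♛ ♚ ♝ · ♜│8
7│♟ ♟ ♟ ♟ · ♟ · ·│7
6│· · · · ♟ ♞ ♟ ·│6
5│· · · · · · · ♟│5
4│· · · · · · · ♘│4
3│♘ · · · · · ♙ ·│3
2│♙ ♙ ♙ ♙ ♙ ♙ · ♙│2
1│· ♖ ♗ ♕ ♔ ♗ · ♖│1
  ─────────────────
  a b c d e f g h


a3, h4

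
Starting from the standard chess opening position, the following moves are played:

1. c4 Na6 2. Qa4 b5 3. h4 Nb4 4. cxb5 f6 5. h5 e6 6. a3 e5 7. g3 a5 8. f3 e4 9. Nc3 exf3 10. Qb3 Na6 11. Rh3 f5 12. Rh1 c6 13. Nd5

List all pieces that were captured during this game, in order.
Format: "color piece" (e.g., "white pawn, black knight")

Tracking captures:
  cxb5: captured black pawn
  exf3: captured white pawn

black pawn, white pawn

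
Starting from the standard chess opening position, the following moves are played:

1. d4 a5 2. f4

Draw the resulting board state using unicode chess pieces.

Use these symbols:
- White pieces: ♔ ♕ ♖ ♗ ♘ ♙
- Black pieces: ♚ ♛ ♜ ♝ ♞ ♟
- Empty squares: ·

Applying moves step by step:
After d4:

♜ ♞ ♝ ♛ ♚ ♝ ♞ ♜
♟ ♟ ♟ ♟ ♟ ♟ ♟ ♟
· · · · · · · ·
· · · · · · · ·
· · · ♙ · · · ·
· · · · · · · ·
♙ ♙ ♙ · ♙ ♙ ♙ ♙
♖ ♘ ♗ ♕ ♔ ♗ ♘ ♖


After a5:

♜ ♞ ♝ ♛ ♚ ♝ ♞ ♜
· ♟ ♟ ♟ ♟ ♟ ♟ ♟
· · · · · · · ·
♟ · · · · · · ·
· · · ♙ · · · ·
· · · · · · · ·
♙ ♙ ♙ · ♙ ♙ ♙ ♙
♖ ♘ ♗ ♕ ♔ ♗ ♘ ♖


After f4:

♜ ♞ ♝ ♛ ♚ ♝ ♞ ♜
· ♟ ♟ ♟ ♟ ♟ ♟ ♟
· · · · · · · ·
♟ · · · · · · ·
· · · ♙ · ♙ · ·
· · · · · · · ·
♙ ♙ ♙ · ♙ · ♙ ♙
♖ ♘ ♗ ♕ ♔ ♗ ♘ ♖



  a b c d e f g h
  ─────────────────
8│♜ ♞ ♝ ♛ ♚ ♝ ♞ ♜│8
7│· ♟ ♟ ♟ ♟ ♟ ♟ ♟│7
6│· · · · · · · ·│6
5│♟ · · · · · · ·│5
4│· · · ♙ · ♙ · ·│4
3│· · · · · · · ·│3
2│♙ ♙ ♙ · ♙ · ♙ ♙│2
1│♖ ♘ ♗ ♕ ♔ ♗ ♘ ♖│1
  ─────────────────
  a b c d e f g h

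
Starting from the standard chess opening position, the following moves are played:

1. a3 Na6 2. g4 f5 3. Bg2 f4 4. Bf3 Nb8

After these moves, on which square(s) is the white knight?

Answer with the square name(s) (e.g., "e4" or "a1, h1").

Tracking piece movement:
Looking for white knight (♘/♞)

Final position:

  a b c d e f g h
  ─────────────────
8│♜ ♞ ♝ ♛ ♚ ♝ ♞ ♜│8
7│♟ ♟ ♟ ♟ ♟ · ♟ ♟│7
6│· · · · · · · ·│6
5│· · · · · · · ·│5
4│· · · · · ♟ ♙ ·│4
3│♙ · · · · ♗ · ·│3
2│· ♙ ♙ ♙ ♙ ♙ · ♙│2
1│♖ ♘ ♗ ♕ ♔ · ♘ ♖│1
  ─────────────────
  a b c d e f g h


b1, g1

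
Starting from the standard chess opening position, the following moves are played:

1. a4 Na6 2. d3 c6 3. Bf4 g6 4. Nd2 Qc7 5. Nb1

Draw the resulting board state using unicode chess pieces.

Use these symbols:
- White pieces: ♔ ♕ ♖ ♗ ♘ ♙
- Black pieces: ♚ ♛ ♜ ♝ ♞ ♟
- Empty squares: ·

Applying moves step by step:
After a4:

♜ ♞ ♝ ♛ ♚ ♝ ♞ ♜
♟ ♟ ♟ ♟ ♟ ♟ ♟ ♟
· · · · · · · ·
· · · · · · · ·
♙ · · · · · · ·
· · · · · · · ·
· ♙ ♙ ♙ ♙ ♙ ♙ ♙
♖ ♘ ♗ ♕ ♔ ♗ ♘ ♖


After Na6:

♜ · ♝ ♛ ♚ ♝ ♞ ♜
♟ ♟ ♟ ♟ ♟ ♟ ♟ ♟
♞ · · · · · · ·
· · · · · · · ·
♙ · · · · · · ·
· · · · · · · ·
· ♙ ♙ ♙ ♙ ♙ ♙ ♙
♖ ♘ ♗ ♕ ♔ ♗ ♘ ♖


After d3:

♜ · ♝ ♛ ♚ ♝ ♞ ♜
♟ ♟ ♟ ♟ ♟ ♟ ♟ ♟
♞ · · · · · · ·
· · · · · · · ·
♙ · · · · · · ·
· · · ♙ · · · ·
· ♙ ♙ · ♙ ♙ ♙ ♙
♖ ♘ ♗ ♕ ♔ ♗ ♘ ♖


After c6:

♜ · ♝ ♛ ♚ ♝ ♞ ♜
♟ ♟ · ♟ ♟ ♟ ♟ ♟
♞ · ♟ · · · · ·
· · · · · · · ·
♙ · · · · · · ·
· · · ♙ · · · ·
· ♙ ♙ · ♙ ♙ ♙ ♙
♖ ♘ ♗ ♕ ♔ ♗ ♘ ♖


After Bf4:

♜ · ♝ ♛ ♚ ♝ ♞ ♜
♟ ♟ · ♟ ♟ ♟ ♟ ♟
♞ · ♟ · · · · ·
· · · · · · · ·
♙ · · · · ♗ · ·
· · · ♙ · · · ·
· ♙ ♙ · ♙ ♙ ♙ ♙
♖ ♘ · ♕ ♔ ♗ ♘ ♖


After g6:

♜ · ♝ ♛ ♚ ♝ ♞ ♜
♟ ♟ · ♟ ♟ ♟ · ♟
♞ · ♟ · · · ♟ ·
· · · · · · · ·
♙ · · · · ♗ · ·
· · · ♙ · · · ·
· ♙ ♙ · ♙ ♙ ♙ ♙
♖ ♘ · ♕ ♔ ♗ ♘ ♖


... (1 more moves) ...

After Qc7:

♜ · ♝ · ♚ ♝ ♞ ♜
♟ ♟ ♛ ♟ ♟ ♟ · ♟
♞ · ♟ · · · ♟ ·
· · · · · · · ·
♙ · · · · ♗ · ·
· · · ♙ · · · ·
· ♙ ♙ ♘ ♙ ♙ ♙ ♙
♖ · · ♕ ♔ ♗ ♘ ♖


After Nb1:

♜ · ♝ · ♚ ♝ ♞ ♜
♟ ♟ ♛ ♟ ♟ ♟ · ♟
♞ · ♟ · · · ♟ ·
· · · · · · · ·
♙ · · · · ♗ · ·
· · · ♙ · · · ·
· ♙ ♙ · ♙ ♙ ♙ ♙
♖ ♘ · ♕ ♔ ♗ ♘ ♖



  a b c d e f g h
  ─────────────────
8│♜ · ♝ · ♚ ♝ ♞ ♜│8
7│♟ ♟ ♛ ♟ ♟ ♟ · ♟│7
6│♞ · ♟ · · · ♟ ·│6
5│· · · · · · · ·│5
4│♙ · · · · ♗ · ·│4
3│· · · ♙ · · · ·│3
2│· ♙ ♙ · ♙ ♙ ♙ ♙│2
1│♖ ♘ · ♕ ♔ ♗ ♘ ♖│1
  ─────────────────
  a b c d e f g h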